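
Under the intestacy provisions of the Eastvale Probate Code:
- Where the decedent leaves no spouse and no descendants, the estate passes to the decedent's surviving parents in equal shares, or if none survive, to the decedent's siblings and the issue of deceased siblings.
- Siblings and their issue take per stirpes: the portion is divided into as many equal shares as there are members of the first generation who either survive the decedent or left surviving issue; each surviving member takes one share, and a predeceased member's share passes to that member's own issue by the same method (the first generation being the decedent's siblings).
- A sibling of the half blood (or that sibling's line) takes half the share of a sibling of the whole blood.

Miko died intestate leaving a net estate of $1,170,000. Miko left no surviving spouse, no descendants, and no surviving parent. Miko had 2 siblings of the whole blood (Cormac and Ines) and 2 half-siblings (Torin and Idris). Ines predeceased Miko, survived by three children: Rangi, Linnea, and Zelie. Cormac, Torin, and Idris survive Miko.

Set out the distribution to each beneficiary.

The entire $1,170,000 passes to the siblings and their issue.
Counting each half-blood sibling's line as half a unit, there are 3 units in $1,170,000, so one unit is $390,000. Whole-blood lines (Cormac and Ines) take $390,000 each; half-blood lines (Torin and Idris) take $195,000 each.
Ines's share ($390,000) is divided into 3 shares of $130,000: Rangi, Linnea, and Zelie each take $130,000.

Cormac: $390,000; Torin: $195,000; Rangi: $130,000; Linnea: $130,000; Zelie: $130,000; Idris: $195,000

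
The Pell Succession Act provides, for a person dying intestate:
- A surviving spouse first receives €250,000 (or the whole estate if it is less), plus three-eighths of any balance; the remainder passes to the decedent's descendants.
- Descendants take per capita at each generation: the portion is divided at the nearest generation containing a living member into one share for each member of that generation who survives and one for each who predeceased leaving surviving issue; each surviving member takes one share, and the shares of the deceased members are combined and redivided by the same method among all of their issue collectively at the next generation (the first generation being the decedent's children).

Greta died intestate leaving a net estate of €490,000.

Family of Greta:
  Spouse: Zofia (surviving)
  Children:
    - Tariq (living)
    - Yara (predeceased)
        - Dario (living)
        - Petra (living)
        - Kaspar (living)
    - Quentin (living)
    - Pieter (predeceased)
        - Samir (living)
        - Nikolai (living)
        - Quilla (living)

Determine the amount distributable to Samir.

Samir receives €12,500.

Zofia first takes €250,000, leaving a balance of €240,000. Zofia then takes three-eighths of the balance (€90,000), for a total of €340,000. The remaining €150,000 passes to the descendants.
The descendants' portion (€150,000) is divided at the children's generation into 4 shares of €37,500. Tariq and Quentin each take €37,500. The 2 shares of the deceased (Yara and Pieter) are combined into a pool of €75,000.
That pool (€75,000) is divided at the grandchildren's generation equally among Dario, Petra, Kaspar, Samir, Nikolai, and Quilla: €12,500 each.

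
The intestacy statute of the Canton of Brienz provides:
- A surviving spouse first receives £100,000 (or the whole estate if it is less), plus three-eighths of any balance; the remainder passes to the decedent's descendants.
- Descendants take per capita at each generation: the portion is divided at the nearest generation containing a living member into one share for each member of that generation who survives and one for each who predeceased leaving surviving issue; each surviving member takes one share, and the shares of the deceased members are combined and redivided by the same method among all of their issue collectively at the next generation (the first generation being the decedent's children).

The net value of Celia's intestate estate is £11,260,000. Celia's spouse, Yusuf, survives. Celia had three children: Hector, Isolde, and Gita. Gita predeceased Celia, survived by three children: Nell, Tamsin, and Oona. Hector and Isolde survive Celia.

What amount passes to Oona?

Oona receives £775,000.

Yusuf first takes £100,000, leaving a balance of £11,160,000. Yusuf then takes three-eighths of the balance (£4,185,000), for a total of £4,285,000. The remaining £6,975,000 passes to the descendants.
The descendants' portion (£6,975,000) is divided at the children's generation into 3 shares of £2,325,000. Hector and Isolde each take £2,325,000. The remaining share for the deceased Gita (£2,325,000) is carried to the next generation.
That pool (£2,325,000) is divided at the grandchildren's generation equally among Nell, Tamsin, and Oona: £775,000 each.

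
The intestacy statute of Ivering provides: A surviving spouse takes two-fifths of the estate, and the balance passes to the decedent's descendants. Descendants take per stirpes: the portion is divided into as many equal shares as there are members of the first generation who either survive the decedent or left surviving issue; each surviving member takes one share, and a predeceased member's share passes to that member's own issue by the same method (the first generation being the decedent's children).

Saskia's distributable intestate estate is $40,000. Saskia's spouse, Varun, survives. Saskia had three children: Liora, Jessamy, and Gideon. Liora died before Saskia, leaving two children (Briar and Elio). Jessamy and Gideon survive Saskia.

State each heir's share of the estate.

Varun: $16,000; Briar: $4,000; Elio: $4,000; Jessamy: $8,000; Gideon: $8,000

Varun takes two-fifths of $40,000 = $16,000. The remaining $24,000 passes to the descendants.
The descendants' portion ($24,000) is divided into 3 shares of $8,000: Jessamy and Gideon each take $8,000; Liora's $8,000 share passes to Liora's issue.
Liora's share ($8,000) is divided into 2 shares of $4,000: Briar and Elio each take $4,000.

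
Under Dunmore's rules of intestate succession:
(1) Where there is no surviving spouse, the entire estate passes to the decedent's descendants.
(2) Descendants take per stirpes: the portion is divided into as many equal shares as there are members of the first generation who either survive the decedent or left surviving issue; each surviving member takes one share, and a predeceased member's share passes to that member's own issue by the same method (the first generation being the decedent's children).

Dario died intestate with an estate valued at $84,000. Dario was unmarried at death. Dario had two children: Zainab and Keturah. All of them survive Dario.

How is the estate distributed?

Zainab: $42,000; Keturah: $42,000

The entire $84,000 passes to the descendants.
That amount ($84,000) is divided into 2 shares of $42,000: Zainab and Keturah each take $42,000.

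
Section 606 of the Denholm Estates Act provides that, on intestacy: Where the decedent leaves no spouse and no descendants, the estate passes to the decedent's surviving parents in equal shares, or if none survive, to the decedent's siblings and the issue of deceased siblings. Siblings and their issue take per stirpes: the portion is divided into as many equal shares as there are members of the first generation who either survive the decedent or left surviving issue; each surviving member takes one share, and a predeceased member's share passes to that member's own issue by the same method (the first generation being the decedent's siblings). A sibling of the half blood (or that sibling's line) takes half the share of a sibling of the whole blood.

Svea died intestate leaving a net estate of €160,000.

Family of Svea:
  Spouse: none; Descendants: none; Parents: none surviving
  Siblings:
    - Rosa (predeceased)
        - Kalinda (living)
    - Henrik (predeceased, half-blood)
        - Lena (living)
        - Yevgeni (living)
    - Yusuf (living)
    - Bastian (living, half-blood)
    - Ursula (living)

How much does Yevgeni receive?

Yevgeni receives €10,000.

The entire €160,000 passes to the siblings and their issue.
Counting each half-blood sibling's line as half a unit, there are 4 units in €160,000, so one unit is €40,000. Whole-blood lines (Rosa, Yusuf, and Ursula) take €40,000 each; half-blood lines (Henrik and Bastian) take €20,000 each.
Rosa's share (€40,000) passes entirely to Kalinda.
Henrik's share (€20,000) is divided into 2 shares of €10,000: Lena and Yevgeni each take €10,000.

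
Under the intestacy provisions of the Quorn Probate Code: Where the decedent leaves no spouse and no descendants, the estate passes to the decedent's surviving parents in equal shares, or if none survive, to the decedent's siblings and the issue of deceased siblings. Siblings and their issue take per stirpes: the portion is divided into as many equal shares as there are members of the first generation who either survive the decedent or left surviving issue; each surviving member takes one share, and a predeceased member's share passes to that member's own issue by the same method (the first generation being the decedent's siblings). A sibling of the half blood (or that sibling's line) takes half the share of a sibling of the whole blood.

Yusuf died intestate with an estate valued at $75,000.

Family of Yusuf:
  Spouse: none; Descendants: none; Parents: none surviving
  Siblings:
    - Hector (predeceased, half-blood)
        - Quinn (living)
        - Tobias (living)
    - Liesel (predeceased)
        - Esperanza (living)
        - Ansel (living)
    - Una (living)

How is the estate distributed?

Quinn: $7,500; Tobias: $7,500; Esperanza: $15,000; Ansel: $15,000; Una: $30,000

The entire $75,000 passes to the siblings and their issue.
Counting each half-blood sibling's line as half a unit, there are 5/2 units in $75,000, so one unit is $30,000. Whole-blood lines (Liesel and Una) take $30,000 each; half-blood lines (Hector) take $15,000 each.
Hector's share ($15,000) is divided into 2 shares of $7,500: Quinn and Tobias each take $7,500.
Liesel's share ($30,000) is divided into 2 shares of $15,000: Esperanza and Ansel each take $15,000.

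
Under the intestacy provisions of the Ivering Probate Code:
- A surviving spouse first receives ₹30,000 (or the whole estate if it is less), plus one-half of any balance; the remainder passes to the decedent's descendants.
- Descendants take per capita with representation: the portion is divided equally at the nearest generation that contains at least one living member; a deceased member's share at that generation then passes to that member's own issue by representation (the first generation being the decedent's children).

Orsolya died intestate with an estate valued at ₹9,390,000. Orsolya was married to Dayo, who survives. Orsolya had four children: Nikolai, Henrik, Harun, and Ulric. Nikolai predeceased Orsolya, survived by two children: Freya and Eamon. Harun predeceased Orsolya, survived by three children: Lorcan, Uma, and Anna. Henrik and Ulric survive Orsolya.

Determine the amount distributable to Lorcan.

Dayo first takes ₹30,000, leaving a balance of ₹9,360,000. Dayo then takes one-half of the balance (₹4,680,000), for a total of ₹4,710,000. The remaining ₹4,680,000 passes to the descendants.
The descendants' portion (₹4,680,000) is divided into 4 shares of ₹1,170,000: Henrik and Ulric each take ₹1,170,000; Nikolai's ₹1,170,000 share passes to Nikolai's issue; Harun's ₹1,170,000 share passes to Harun's issue.
Nikolai's share (₹1,170,000) is divided into 2 shares of ₹585,000: Freya and Eamon each take ₹585,000.
Harun's share (₹1,170,000) is divided into 3 shares of ₹390,000: Lorcan, Uma, and Anna each take ₹390,000.

Lorcan receives ₹390,000.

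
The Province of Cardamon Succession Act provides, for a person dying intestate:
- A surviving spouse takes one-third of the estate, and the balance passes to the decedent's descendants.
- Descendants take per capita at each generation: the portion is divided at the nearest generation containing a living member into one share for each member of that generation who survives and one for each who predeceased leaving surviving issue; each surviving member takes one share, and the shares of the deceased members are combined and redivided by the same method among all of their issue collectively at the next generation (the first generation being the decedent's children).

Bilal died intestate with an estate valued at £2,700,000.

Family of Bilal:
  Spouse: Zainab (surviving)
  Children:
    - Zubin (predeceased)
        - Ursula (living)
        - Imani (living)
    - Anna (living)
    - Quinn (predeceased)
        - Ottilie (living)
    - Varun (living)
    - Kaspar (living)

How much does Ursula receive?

Ursula receives £240,000.

Zainab takes one-third of £2,700,000 = £900,000. The remaining £1,800,000 passes to the descendants.
The descendants' portion (£1,800,000) is divided at the children's generation into 5 shares of £360,000. Anna, Varun, and Kaspar each take £360,000. The 2 shares of the deceased (Zubin and Quinn) are combined into a pool of £720,000.
That pool (£720,000) is divided at the grandchildren's generation equally among Ursula, Imani, and Ottilie: £240,000 each.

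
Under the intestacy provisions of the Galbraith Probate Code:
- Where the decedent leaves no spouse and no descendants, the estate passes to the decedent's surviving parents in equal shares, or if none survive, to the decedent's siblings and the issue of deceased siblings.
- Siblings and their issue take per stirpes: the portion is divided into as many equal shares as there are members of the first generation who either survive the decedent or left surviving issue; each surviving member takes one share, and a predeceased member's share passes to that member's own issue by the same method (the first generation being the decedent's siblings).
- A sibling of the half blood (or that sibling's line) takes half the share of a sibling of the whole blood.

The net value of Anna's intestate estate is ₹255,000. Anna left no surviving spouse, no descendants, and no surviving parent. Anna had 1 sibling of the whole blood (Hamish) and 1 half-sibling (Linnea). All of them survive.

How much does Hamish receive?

The entire ₹255,000 passes to the siblings and their issue.
Counting each half-blood sibling's line as half a unit, there are 3/2 units in ₹255,000, so one unit is ₹170,000. Whole-blood lines (Hamish) take ₹170,000 each; half-blood lines (Linnea) take ₹85,000 each.

Hamish receives ₹170,000.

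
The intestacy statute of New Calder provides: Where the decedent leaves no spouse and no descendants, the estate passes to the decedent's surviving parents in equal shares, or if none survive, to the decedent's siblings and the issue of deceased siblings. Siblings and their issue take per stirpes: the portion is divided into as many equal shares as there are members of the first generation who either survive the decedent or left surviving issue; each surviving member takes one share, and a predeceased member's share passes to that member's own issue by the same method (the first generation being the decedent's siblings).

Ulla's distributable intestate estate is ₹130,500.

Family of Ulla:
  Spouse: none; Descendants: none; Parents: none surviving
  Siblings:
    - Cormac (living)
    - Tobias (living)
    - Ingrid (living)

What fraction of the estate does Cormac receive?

The entire ₹130,500 passes to the siblings and their issue.
That amount (₹130,500) is divided into 3 shares of ₹43,500: Cormac, Tobias, and Ingrid each take ₹43,500.

Cormac receives 1/3 of the estate.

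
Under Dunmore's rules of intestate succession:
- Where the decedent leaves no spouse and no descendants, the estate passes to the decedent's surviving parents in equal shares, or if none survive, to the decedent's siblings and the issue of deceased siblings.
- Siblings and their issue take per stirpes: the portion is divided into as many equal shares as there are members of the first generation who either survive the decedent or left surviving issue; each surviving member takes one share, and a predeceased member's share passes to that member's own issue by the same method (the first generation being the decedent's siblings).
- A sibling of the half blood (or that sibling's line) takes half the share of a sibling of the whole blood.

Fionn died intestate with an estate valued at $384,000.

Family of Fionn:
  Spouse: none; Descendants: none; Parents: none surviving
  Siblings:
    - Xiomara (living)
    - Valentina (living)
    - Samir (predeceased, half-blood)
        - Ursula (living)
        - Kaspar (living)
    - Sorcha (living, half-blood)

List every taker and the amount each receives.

Xiomara: $128,000; Valentina: $128,000; Ursula: $32,000; Kaspar: $32,000; Sorcha: $64,000

The entire $384,000 passes to the siblings and their issue.
Counting each half-blood sibling's line as half a unit, there are 3 units in $384,000, so one unit is $128,000. Whole-blood lines (Xiomara and Valentina) take $128,000 each; half-blood lines (Samir and Sorcha) take $64,000 each.
Samir's share ($64,000) is divided into 2 shares of $32,000: Ursula and Kaspar each take $32,000.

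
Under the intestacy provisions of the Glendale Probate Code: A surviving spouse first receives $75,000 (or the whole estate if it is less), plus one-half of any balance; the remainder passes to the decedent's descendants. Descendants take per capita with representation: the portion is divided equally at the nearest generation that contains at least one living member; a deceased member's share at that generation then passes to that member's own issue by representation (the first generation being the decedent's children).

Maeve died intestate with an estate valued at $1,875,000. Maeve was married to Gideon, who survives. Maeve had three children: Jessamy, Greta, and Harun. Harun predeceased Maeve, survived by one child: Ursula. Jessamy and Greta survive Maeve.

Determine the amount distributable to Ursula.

Gideon first takes $75,000, leaving a balance of $1,800,000. Gideon then takes one-half of the balance ($900,000), for a total of $975,000. The remaining $900,000 passes to the descendants.
The descendants' portion ($900,000) is divided into 3 shares of $300,000: Jessamy and Greta each take $300,000; Harun's $300,000 share passes to Harun's issue.
Harun's share ($300,000) passes entirely to Ursula.

Ursula receives $300,000.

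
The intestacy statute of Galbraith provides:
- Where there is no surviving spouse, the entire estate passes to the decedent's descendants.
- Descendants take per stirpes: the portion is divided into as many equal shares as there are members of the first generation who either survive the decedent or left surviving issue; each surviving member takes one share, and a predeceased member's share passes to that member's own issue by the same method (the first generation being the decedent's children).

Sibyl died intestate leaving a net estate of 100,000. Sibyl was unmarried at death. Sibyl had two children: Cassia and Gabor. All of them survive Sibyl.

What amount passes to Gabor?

The entire 100,000 passes to the descendants.
That amount (100,000) is divided into 2 shares of 50,000: Cassia and Gabor each take 50,000.

Gabor receives 50,000.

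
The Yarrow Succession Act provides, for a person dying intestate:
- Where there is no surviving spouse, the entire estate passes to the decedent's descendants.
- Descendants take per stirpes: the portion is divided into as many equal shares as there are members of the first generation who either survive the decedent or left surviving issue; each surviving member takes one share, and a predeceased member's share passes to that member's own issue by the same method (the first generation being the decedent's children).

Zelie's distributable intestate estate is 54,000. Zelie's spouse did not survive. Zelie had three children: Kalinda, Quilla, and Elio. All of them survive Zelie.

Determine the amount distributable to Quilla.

Quilla receives 18,000.

The entire 54,000 passes to the descendants.
That amount (54,000) is divided into 3 shares of 18,000: Kalinda, Quilla, and Elio each take 18,000.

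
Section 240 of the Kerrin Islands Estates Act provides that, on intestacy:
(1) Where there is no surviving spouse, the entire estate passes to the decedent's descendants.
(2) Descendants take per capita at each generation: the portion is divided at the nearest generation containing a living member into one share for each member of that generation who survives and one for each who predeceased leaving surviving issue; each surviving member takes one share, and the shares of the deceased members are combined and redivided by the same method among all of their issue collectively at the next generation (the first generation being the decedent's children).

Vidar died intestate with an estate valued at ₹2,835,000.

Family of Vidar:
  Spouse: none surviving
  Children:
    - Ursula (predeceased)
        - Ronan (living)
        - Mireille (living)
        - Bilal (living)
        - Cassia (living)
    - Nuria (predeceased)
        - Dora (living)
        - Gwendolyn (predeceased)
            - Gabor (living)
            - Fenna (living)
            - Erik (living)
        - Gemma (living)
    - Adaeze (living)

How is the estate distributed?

Ronan: ₹270,000; Mireille: ₹270,000; Bilal: ₹270,000; Cassia: ₹270,000; Dora: ₹270,000; Gabor: ₹90,000; Fenna: ₹90,000; Erik: ₹90,000; Gemma: ₹270,000; Adaeze: ₹945,000

The entire ₹2,835,000 passes to the descendants.
That amount (₹2,835,000) is divided at the children's generation into 3 shares of ₹945,000. Adaeze takes ₹945,000. The 2 shares of the deceased (Ursula and Nuria) are combined into a pool of ₹1,890,000.
That pool (₹1,890,000) is divided at the grandchildren's generation into 7 shares of ₹270,000. Ronan, Mireille, Bilal, Cassia, Dora, and Gemma each take ₹270,000. The remaining share for the deceased Gwendolyn (₹270,000) is carried to the next generation.
That pool (₹270,000) is divided at the great-grandchildren's generation equally among Gabor, Fenna, and Erik: ₹90,000 each.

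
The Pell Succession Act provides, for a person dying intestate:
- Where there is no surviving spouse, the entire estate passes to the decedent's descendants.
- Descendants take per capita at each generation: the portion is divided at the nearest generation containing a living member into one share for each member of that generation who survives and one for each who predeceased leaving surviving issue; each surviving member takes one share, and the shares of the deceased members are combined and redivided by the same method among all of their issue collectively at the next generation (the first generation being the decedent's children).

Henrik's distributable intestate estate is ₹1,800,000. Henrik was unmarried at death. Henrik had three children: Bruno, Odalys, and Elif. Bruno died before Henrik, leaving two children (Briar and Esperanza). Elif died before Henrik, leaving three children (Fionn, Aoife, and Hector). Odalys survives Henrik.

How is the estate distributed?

The entire ₹1,800,000 passes to the descendants.
That amount (₹1,800,000) is divided at the children's generation into 3 shares of ₹600,000. Odalys takes ₹600,000. The 2 shares of the deceased (Bruno and Elif) are combined into a pool of ₹1,200,000.
That pool (₹1,200,000) is divided at the grandchildren's generation equally among Briar, Esperanza, Fionn, Aoife, and Hector: ₹240,000 each.

Briar: ₹240,000; Esperanza: ₹240,000; Odalys: ₹600,000; Fionn: ₹240,000; Aoife: ₹240,000; Hector: ₹240,000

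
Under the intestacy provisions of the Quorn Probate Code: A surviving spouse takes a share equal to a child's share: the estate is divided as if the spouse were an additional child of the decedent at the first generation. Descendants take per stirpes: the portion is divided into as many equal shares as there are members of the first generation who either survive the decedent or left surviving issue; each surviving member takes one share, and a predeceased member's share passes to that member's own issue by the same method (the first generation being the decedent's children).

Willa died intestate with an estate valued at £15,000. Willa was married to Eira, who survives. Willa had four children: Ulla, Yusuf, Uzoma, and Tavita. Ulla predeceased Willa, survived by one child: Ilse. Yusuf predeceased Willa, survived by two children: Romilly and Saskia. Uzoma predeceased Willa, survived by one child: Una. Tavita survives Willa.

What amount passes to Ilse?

The spouse counts as an additional share at the children's level, so there are 5 primary shares of £3,000. Eira takes one such share (£3,000).
The children's combined portion (£12,000) is divided into 4 shares of £3,000: Tavita takes £3,000; Ulla's £3,000 share passes to Ulla's issue; Yusuf's £3,000 share passes to Yusuf's issue; Uzoma's £3,000 share passes to Uzoma's issue.
Ulla's share (£3,000) passes entirely to Ilse.
Yusuf's share (£3,000) is divided into 2 shares of £1,500: Romilly and Saskia each take £1,500.
Uzoma's share (£3,000) passes entirely to Una.

Ilse receives £3,000.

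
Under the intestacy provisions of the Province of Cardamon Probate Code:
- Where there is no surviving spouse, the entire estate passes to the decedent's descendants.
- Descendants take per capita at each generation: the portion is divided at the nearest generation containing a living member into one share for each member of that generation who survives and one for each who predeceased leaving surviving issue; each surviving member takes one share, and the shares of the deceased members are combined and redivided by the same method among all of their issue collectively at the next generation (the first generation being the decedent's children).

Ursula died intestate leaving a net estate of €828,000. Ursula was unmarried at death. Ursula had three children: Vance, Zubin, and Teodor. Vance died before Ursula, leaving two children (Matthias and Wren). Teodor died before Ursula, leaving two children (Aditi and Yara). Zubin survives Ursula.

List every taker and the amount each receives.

Matthias: €138,000; Wren: €138,000; Zubin: €276,000; Aditi: €138,000; Yara: €138,000

The entire €828,000 passes to the descendants.
That amount (€828,000) is divided at the children's generation into 3 shares of €276,000. Zubin takes €276,000. The 2 shares of the deceased (Vance and Teodor) are combined into a pool of €552,000.
That pool (€552,000) is divided at the grandchildren's generation equally among Matthias, Wren, Aditi, and Yara: €138,000 each.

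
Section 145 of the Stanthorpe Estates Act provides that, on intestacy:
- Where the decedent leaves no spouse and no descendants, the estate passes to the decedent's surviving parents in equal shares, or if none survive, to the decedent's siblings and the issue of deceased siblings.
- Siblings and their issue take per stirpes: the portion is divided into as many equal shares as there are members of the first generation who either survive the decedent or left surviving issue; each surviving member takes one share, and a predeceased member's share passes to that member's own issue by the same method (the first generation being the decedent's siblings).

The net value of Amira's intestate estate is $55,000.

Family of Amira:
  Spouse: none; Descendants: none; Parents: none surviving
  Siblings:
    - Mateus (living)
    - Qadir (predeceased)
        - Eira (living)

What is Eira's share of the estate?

Eira receives $27,500.

The entire $55,000 passes to the siblings and their issue.
That amount ($55,000) is divided into 2 shares of $27,500: Mateus takes $27,500; Qadir's $27,500 share passes to Qadir's issue.
Qadir's share ($27,500) passes entirely to Eira.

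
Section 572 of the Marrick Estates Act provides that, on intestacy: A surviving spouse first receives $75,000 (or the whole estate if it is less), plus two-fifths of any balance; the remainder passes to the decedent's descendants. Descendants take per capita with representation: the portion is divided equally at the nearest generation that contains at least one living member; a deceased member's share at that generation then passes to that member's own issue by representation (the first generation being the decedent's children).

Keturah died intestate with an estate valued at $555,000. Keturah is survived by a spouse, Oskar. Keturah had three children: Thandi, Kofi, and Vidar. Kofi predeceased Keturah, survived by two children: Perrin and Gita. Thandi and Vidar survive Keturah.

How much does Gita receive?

Oskar first takes $75,000, leaving a balance of $480,000. Oskar then takes two-fifths of the balance ($192,000), for a total of $267,000. The remaining $288,000 passes to the descendants.
The descendants' portion ($288,000) is divided into 3 shares of $96,000: Thandi and Vidar each take $96,000; Kofi's $96,000 share passes to Kofi's issue.
Kofi's share ($96,000) is divided into 2 shares of $48,000: Perrin and Gita each take $48,000.

Gita receives $48,000.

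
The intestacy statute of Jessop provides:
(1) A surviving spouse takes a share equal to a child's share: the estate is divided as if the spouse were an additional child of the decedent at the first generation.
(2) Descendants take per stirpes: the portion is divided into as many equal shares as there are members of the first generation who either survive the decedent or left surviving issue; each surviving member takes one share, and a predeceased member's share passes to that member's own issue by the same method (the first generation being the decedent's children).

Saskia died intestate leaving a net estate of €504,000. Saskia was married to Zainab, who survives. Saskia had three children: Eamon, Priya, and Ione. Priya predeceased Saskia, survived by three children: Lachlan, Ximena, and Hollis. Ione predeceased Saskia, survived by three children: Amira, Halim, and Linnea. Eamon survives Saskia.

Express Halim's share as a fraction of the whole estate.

Halim receives 1/12 of the estate.

The spouse counts as an additional share at the children's level, so there are 4 primary shares of €126,000. Zainab takes one such share (€126,000).
The children's combined portion (€378,000) is divided into 3 shares of €126,000: Eamon takes €126,000; Priya's €126,000 share passes to Priya's issue; Ione's €126,000 share passes to Ione's issue.
Priya's share (€126,000) is divided into 3 shares of €42,000: Lachlan, Ximena, and Hollis each take €42,000.
Ione's share (€126,000) is divided into 3 shares of €42,000: Amira, Halim, and Linnea each take €42,000.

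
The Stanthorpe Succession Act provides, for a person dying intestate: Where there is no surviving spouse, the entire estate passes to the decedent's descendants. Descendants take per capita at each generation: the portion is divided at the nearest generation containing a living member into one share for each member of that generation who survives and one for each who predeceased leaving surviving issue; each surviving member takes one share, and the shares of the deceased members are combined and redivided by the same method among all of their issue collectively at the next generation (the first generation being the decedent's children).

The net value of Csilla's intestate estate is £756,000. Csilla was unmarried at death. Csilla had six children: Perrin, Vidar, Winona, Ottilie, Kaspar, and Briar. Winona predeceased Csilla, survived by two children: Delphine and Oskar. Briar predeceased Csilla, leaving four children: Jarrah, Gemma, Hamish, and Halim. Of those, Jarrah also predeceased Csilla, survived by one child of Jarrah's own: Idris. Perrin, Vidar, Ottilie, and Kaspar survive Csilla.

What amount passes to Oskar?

Oskar receives £42,000.

The entire £756,000 passes to the descendants.
That amount (£756,000) is divided at the children's generation into 6 shares of £126,000. Perrin, Vidar, Ottilie, and Kaspar each take £126,000. The 2 shares of the deceased (Winona and Briar) are combined into a pool of £252,000.
That pool (£252,000) is divided at the grandchildren's generation into 6 shares of £42,000. Delphine, Oskar, Gemma, Hamish, and Halim each take £42,000. The remaining share for the deceased Jarrah (£42,000) is carried to the next generation.
That pool (£42,000) passes entirely to Idris, the sole taker at the great-grandchildren's generation.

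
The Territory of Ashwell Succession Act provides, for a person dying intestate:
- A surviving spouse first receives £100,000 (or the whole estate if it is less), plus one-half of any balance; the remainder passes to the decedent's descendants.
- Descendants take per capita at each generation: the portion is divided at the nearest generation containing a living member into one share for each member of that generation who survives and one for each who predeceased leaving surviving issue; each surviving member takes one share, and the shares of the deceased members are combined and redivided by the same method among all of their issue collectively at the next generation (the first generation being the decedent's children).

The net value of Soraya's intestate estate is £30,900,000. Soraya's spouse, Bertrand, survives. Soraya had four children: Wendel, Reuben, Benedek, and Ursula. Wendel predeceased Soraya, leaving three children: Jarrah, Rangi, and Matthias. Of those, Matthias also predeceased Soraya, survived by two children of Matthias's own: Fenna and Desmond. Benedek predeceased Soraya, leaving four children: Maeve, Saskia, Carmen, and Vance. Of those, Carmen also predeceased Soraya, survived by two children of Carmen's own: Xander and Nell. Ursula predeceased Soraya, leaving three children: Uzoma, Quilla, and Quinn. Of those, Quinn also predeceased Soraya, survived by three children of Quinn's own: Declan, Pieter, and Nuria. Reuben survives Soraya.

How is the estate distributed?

Bertrand first takes £100,000, leaving a balance of £30,800,000. Bertrand then takes one-half of the balance (£15,400,000), for a total of £15,500,000. The remaining £15,400,000 passes to the descendants.
The descendants' portion (£15,400,000) is divided at the children's generation into 4 shares of £3,850,000. Reuben takes £3,850,000. The 3 shares of the deceased (Wendel, Benedek, and Ursula) are combined into a pool of £11,550,000.
That pool (£11,550,000) is divided at the grandchildren's generation into 10 shares of £1,155,000. Jarrah, Rangi, Maeve, Saskia, Vance, Uzoma, and Quilla each take £1,155,000. The 3 shares of the deceased (Matthias, Carmen, and Quinn) are combined into a pool of £3,465,000.
That pool (£3,465,000) is divided at the great-grandchildren's generation equally among Fenna, Desmond, Xander, Nell, Declan, Pieter, and Nuria: £495,000 each.

Bertrand: £15,500,000; Jarrah: £1,155,000; Rangi: £1,155,000; Fenna: £495,000; Desmond: £495,000; Reuben: £3,850,000; Maeve: £1,155,000; Saskia: £1,155,000; Xander: £495,000; Nell: £495,000; Vance: £1,155,000; Uzoma: £1,155,000; Quilla: £1,155,000; Declan: £495,000; Pieter: £495,000; Nuria: £495,000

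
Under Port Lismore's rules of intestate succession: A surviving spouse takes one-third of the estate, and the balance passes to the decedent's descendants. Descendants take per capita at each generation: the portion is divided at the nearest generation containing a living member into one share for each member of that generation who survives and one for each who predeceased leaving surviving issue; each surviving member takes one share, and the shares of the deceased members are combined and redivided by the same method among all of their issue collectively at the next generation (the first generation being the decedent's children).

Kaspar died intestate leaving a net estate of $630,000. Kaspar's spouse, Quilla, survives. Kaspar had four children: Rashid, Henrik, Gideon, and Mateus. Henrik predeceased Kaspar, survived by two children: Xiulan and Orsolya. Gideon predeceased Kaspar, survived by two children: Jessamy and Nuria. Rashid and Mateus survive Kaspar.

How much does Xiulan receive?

Xiulan receives $52,500.

Quilla takes one-third of $630,000 = $210,000. The remaining $420,000 passes to the descendants.
The descendants' portion ($420,000) is divided at the children's generation into 4 shares of $105,000. Rashid and Mateus each take $105,000. The 2 shares of the deceased (Henrik and Gideon) are combined into a pool of $210,000.
That pool ($210,000) is divided at the grandchildren's generation equally among Xiulan, Orsolya, Jessamy, and Nuria: $52,500 each.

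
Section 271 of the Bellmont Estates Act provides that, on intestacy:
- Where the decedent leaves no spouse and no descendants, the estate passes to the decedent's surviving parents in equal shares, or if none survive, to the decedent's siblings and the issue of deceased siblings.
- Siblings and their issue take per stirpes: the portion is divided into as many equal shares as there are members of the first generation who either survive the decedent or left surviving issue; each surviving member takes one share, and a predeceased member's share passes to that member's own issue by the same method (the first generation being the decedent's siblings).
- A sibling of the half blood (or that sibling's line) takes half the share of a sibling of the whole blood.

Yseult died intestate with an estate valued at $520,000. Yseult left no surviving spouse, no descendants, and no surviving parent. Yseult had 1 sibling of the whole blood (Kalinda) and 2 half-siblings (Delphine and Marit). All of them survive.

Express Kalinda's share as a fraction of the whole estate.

Kalinda receives 1/2 of the estate.

The entire $520,000 passes to the siblings and their issue.
Counting each half-blood sibling's line as half a unit, there are 2 units in $520,000, so one unit is $260,000. Whole-blood lines (Kalinda) take $260,000 each; half-blood lines (Delphine and Marit) take $130,000 each.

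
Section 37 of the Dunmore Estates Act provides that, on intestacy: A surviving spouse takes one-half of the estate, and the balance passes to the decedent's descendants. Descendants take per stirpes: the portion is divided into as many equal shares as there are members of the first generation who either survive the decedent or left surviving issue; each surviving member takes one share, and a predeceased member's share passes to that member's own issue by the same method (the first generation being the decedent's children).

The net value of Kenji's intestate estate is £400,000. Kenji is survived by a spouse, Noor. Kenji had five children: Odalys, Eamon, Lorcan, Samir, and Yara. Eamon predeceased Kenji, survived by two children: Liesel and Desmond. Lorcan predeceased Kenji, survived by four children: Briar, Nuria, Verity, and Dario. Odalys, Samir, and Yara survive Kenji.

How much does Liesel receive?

Noor takes one-half of £400,000 = £200,000. The remaining £200,000 passes to the descendants.
The descendants' portion (£200,000) is divided into 5 shares of £40,000: Odalys, Samir, and Yara each take £40,000; Eamon's £40,000 share passes to Eamon's issue; Lorcan's £40,000 share passes to Lorcan's issue.
Eamon's share (£40,000) is divided into 2 shares of £20,000: Liesel and Desmond each take £20,000.
Lorcan's share (£40,000) is divided into 4 shares of £10,000: Briar, Nuria, Verity, and Dario each take £10,000.

Liesel receives £20,000.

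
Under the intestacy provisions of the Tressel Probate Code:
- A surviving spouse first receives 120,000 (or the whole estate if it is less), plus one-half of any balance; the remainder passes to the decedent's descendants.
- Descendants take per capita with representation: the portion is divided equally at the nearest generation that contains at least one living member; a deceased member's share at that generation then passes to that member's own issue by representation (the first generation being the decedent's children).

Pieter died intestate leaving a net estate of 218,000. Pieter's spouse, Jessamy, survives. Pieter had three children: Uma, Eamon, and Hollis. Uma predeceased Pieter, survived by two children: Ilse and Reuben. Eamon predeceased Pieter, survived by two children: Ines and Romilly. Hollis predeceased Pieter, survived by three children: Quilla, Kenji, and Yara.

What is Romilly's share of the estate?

Jessamy first takes 120,000, leaving a balance of 98,000. Jessamy then takes one-half of the balance (49,000), for a total of 169,000. The remaining 49,000 passes to the descendants.
No child survives, so the initial division is made at the grandchildren's generation.
The descendants' portion (49,000) is divided into 7 shares of 7,000: Ilse, Reuben, Ines, Romilly, Quilla, Kenji, and Yara each take 7,000.

Romilly receives 7,000.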